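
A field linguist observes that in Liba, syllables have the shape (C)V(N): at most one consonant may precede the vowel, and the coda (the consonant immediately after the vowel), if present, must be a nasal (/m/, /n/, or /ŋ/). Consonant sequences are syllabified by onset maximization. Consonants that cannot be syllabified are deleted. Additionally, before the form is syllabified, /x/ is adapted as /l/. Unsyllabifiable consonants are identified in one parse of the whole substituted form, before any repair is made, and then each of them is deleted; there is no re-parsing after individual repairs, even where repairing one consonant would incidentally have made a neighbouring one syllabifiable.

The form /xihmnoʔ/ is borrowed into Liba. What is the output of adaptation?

lino

Substitution: /x/ → /l/, giving /lihmnoʔ/.
Syllabifying with onset maximization leaves /h/, /m/, /ʔ/ stranded (only a nasal (/m/, /n/, or /ŋ/) is licensed in coda position; onsets are limited to one consonant).
Deletion applies to /h/, /m/, /ʔ/.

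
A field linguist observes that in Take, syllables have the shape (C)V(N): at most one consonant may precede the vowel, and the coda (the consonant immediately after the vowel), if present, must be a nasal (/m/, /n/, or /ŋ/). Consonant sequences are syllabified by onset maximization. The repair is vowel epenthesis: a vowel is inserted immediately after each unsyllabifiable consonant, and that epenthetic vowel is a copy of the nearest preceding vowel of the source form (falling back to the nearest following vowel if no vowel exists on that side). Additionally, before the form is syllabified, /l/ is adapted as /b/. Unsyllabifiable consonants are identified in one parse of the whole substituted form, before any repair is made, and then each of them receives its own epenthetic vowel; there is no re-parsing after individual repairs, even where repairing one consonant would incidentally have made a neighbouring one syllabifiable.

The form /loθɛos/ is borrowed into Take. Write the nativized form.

Substitution: /l/ → /b/, giving /boθɛos/.
Under (C)V(N), the unsyllabifiable consonants are /s/ (only a nasal (/m/, /n/, or /ŋ/) is licensed in coda position; onsets are limited to one consonant).
Each unlicensed consonant becomes the onset of a new syllable: /s/ → /so/.

boθɛoso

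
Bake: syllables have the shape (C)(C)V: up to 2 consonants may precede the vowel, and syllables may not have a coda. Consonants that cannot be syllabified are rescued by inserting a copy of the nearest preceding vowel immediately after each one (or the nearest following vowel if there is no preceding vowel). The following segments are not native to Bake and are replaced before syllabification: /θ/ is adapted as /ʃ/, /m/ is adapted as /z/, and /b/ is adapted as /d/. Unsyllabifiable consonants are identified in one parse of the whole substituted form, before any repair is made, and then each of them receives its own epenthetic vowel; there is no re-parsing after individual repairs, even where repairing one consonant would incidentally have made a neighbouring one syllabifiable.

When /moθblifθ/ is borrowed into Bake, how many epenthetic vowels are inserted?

After substitution the input is /zoʃdlifʃ/.
The unsyllabifiable consonants are /ʃ/, /f/, /ʃ/; each receives one epenthetic vowel.

3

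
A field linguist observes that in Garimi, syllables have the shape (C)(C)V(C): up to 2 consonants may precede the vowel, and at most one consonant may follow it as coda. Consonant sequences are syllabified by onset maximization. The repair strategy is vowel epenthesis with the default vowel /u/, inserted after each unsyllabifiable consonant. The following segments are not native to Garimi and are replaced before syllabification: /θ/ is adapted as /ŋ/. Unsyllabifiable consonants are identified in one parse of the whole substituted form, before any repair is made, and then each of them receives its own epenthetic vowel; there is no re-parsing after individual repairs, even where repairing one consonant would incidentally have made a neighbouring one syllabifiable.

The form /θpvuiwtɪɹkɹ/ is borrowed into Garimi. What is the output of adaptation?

Substitution: /θ/ → /ŋ/, giving /ŋpvuiwtɪɹkɹ/.
Under (C)(C)V(C), the unsyllabifiable consonants are /ŋ/, /k/, /ɹ/ (at most one coda consonant is licensed; onsets may contain at most 2 consonants).
Inserting the epenthetic vowel yields /ŋ/ → /ŋu/, /k/ → /ku/, /ɹ/ → /ɹu/.

ŋupvuiwtɪɹkuɹu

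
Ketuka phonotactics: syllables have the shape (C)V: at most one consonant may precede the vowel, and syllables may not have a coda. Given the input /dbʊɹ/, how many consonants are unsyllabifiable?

Syllabifying with onset maximization leaves /d/, /ɹ/ stranded (no codas are permitted; onsets are limited to one consonant).

2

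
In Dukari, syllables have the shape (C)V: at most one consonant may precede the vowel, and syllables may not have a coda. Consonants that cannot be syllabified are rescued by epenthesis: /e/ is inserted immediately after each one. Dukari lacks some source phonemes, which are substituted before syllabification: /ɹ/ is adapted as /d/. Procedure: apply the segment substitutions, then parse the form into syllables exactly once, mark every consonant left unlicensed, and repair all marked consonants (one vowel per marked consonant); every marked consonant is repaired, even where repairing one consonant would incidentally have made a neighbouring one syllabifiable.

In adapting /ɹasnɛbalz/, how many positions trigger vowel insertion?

3

After substitution the input is /dasnɛbalz/.
The unsyllabifiable consonants are /s/, /l/, /z/; each receives one epenthetic vowel.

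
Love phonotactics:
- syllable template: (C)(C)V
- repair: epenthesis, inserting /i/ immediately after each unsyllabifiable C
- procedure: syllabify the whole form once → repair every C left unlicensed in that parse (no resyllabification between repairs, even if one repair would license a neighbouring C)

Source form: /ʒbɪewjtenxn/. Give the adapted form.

ʒbɪewijtenixini

The consonants /w/, /n/, /x/, /n/ cannot be parsed into a legal (C)(C)V syllable (no codas are permitted; onsets may contain at most 2 consonants).
Inserting the epenthetic vowel yields /w/ → /wi/, /n/ → /ni/, /x/ → /xi/, /n/ → /ni/.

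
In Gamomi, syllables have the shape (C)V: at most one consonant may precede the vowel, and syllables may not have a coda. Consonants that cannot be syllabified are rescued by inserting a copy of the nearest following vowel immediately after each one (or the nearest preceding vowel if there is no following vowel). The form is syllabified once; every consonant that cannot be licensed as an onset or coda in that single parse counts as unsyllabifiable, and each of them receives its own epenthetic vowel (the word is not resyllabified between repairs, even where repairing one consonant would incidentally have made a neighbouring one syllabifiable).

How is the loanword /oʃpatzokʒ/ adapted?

oʃapatozokoʒo

Under (C)V, the unsyllabifiable consonants are /ʃ/, /t/, /k/, /ʒ/ (no codas are permitted; onsets are limited to one consonant).
Epenthesis after each stranded consonant: /ʃ/ → /ʃa/, /t/ → /to/, /k/ → /ko/, /ʒ/ → /ʒo/.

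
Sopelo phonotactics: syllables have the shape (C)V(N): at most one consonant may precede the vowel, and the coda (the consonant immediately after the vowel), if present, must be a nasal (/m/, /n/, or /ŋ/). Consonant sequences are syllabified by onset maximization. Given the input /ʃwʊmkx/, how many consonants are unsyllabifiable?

3

Syllabifying with onset maximization leaves /ʃ/, /k/, /x/ stranded (only a nasal (/m/, /n/, or /ŋ/) is licensed in coda position; onsets are limited to one consonant).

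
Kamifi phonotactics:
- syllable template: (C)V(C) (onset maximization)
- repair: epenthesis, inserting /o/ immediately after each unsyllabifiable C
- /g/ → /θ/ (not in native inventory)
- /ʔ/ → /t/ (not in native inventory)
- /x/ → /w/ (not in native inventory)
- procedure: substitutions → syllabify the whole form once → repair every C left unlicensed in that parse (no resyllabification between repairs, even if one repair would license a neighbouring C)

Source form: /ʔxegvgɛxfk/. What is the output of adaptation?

toweθvoθɛwfoko

Substitution: /ʔ/ → /t/, /x/ → /w/, /g/ → /θ/, giving /tweθvθɛwfk/.
Under (C)V(C), the unsyllabifiable consonants are /t/, /v/, /f/, /k/ (at most one coda consonant is licensed; onsets are limited to one consonant).
Inserting the epenthetic vowel yields /t/ → /to/, /v/ → /vo/, /f/ → /fo/, /k/ → /ko/.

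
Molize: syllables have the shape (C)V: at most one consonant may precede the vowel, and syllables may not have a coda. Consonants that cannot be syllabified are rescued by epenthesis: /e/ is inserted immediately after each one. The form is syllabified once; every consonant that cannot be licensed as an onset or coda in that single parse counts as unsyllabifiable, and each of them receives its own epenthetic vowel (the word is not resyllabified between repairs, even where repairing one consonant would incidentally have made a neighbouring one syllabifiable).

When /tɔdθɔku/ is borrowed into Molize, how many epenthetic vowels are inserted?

The unsyllabifiable consonants are /d/; each receives one epenthetic vowel.

1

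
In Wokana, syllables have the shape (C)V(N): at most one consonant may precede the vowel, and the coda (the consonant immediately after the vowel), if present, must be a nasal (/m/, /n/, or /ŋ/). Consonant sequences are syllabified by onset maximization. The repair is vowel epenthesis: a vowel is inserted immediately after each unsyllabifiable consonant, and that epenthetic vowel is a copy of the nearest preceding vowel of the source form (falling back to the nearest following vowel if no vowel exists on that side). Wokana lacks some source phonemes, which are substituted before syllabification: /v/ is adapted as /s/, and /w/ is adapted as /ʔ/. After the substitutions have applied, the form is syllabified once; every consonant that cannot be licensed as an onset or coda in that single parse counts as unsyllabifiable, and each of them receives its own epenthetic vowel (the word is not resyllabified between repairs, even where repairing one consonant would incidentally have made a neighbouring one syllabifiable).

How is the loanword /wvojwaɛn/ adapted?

Substitution: /w/ → /ʔ/, /v/ → /s/, giving /ʔsojʔaɛn/.
The consonants /ʔ/, /j/ cannot be parsed into a legal (C)V(N) syllable (only a nasal (/m/, /n/, or /ŋ/) is licensed in coda position; onsets are limited to one consonant).
Inserting the epenthetic vowel yields /ʔ/ → /ʔo/, /j/ → /jo/.

ʔosojoʔaɛn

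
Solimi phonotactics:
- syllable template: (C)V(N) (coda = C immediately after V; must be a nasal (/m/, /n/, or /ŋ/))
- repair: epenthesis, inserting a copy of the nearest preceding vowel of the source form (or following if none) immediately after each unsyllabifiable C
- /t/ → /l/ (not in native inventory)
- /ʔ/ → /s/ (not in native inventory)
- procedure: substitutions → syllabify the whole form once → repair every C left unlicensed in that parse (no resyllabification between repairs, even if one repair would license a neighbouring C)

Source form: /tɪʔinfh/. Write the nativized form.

lɪsinfihi

Substitution: /t/ → /l/, /ʔ/ → /s/, giving /lɪsinfh/.
Syllabifying with onset maximization leaves /f/, /h/ stranded (only a nasal (/m/, /n/, or /ŋ/) is licensed in coda position; onsets are limited to one consonant).
Epenthesis after each stranded consonant: /f/ → /fi/, /h/ → /hi/.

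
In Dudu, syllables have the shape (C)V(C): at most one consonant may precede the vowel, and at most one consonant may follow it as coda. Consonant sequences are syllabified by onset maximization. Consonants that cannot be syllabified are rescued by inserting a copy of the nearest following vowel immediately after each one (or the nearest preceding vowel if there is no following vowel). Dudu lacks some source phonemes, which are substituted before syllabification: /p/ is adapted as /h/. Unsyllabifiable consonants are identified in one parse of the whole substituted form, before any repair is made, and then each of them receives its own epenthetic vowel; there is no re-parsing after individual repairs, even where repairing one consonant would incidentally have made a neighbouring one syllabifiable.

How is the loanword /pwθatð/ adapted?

Substitution: /p/ → /h/, giving /hwθatð/.
Syllabifying with onset maximization leaves /h/, /w/, /ð/ stranded (at most one coda consonant is licensed; onsets are limited to one consonant).
Epenthesis after each stranded consonant: /h/ → /ha/, /w/ → /wa/, /ð/ → /ða/.

hawaθatða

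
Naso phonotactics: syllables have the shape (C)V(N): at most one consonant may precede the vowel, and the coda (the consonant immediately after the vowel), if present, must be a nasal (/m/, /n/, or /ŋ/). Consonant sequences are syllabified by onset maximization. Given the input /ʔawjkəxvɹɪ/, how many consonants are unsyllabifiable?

4

Under (C)V(N), the unsyllabifiable consonants are /w/, /j/, /x/, /v/ (only a nasal (/m/, /n/, or /ŋ/) is licensed in coda position; onsets are limited to one consonant).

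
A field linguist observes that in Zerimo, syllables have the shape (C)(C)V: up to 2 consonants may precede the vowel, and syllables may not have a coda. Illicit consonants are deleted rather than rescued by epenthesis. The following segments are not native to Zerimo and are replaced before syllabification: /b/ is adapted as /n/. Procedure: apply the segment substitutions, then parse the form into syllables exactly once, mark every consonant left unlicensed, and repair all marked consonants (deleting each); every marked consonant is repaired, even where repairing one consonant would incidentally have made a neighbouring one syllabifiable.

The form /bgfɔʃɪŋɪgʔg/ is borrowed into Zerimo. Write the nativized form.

gfɔʃɪŋɪ

Substitution: /b/ → /n/, giving /ngfɔʃɪŋɪgʔg/.
The consonants /n/, /g/, /ʔ/, /g/ cannot be parsed into a legal (C)(C)V syllable (no codas are permitted; onsets may contain at most 2 consonants).
Deleting the stranded consonants removes /n/, /g/, /ʔ/, /g/.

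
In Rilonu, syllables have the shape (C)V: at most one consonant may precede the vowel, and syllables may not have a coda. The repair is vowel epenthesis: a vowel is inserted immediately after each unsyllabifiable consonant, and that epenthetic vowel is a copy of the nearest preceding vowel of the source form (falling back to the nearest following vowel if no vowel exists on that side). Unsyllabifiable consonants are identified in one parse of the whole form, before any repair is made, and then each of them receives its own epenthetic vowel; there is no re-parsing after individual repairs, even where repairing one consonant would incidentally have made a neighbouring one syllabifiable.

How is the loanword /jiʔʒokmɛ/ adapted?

jiʔiʒokomɛ

The consonants /ʔ/, /k/ cannot be parsed into a legal (C)V syllable (no codas are permitted; onsets are limited to one consonant).
Epenthesis after each stranded consonant: /ʔ/ → /ʔi/, /k/ → /ko/.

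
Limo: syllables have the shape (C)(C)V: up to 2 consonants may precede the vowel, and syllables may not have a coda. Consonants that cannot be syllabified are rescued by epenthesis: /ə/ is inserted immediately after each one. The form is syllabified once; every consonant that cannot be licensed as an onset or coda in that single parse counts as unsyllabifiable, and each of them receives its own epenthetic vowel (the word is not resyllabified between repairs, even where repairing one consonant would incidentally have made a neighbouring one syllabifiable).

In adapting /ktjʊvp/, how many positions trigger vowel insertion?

The unsyllabifiable consonants are /k/, /v/, /p/; each receives one epenthetic vowel.

3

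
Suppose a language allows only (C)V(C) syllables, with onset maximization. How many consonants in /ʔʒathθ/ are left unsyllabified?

3

Syllabifying with onset maximization leaves /ʔ/, /h/, /θ/ stranded (at most one coda consonant is licensed; onsets are limited to one consonant).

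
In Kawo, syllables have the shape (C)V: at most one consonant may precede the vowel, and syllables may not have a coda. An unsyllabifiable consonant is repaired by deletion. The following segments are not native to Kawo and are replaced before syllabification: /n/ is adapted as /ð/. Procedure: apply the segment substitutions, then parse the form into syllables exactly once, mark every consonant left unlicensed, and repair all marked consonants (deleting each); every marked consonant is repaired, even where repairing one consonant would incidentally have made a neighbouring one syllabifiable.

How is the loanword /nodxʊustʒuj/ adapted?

Substitution: /n/ → /ð/, giving /ðodxʊustʒuj/.
The consonants /d/, /s/, /t/, /j/ cannot be parsed into a legal (C)V syllable (no codas are permitted; onsets are limited to one consonant).
Deleting the stranded consonants removes /d/, /s/, /t/, /j/.

ðoxʊuʒu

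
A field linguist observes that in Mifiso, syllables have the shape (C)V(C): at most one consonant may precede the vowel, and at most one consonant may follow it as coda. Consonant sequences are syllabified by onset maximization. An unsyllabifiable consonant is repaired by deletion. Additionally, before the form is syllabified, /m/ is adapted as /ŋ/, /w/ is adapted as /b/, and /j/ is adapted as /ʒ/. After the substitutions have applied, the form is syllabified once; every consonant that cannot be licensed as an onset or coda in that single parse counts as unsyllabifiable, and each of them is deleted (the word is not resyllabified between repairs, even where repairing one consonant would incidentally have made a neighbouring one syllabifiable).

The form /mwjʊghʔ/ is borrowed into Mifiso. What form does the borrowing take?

ʒʊg

Substitution: /m/ → /ŋ/, /w/ → /b/, /j/ → /ʒ/, giving /ŋbʒʊghʔ/.
Syllabifying with onset maximization leaves /ŋ/, /b/, /h/, /ʔ/ stranded (at most one coda consonant is licensed; onsets are limited to one consonant).
Deleting the stranded consonants removes /ŋ/, /b/, /h/, /ʔ/.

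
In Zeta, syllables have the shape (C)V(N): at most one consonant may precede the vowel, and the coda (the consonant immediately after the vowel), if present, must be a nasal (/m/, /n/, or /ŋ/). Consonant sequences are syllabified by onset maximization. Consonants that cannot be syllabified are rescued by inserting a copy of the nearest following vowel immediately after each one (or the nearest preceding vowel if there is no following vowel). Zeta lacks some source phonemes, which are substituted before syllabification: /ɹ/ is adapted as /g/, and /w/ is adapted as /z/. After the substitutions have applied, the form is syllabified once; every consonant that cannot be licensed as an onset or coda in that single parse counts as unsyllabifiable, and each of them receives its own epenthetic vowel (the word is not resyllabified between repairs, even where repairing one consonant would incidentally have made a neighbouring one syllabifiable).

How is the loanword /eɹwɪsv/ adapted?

egɪzɪsɪvɪ

Substitution: /ɹ/ → /g/, /w/ → /z/, giving /egzɪsv/.
Syllabifying with onset maximization leaves /g/, /s/, /v/ stranded (only a nasal (/m/, /n/, or /ŋ/) is licensed in coda position; onsets are limited to one consonant).
Epenthesis after each stranded consonant: /g/ → /gɪ/, /s/ → /sɪ/, /v/ → /vɪ/.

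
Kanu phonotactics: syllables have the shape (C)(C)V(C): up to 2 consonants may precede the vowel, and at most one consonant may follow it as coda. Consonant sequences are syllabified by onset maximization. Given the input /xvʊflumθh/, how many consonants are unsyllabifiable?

Syllabifying with onset maximization leaves /θ/, /h/ stranded (at most one coda consonant is licensed; onsets may contain at most 2 consonants).

2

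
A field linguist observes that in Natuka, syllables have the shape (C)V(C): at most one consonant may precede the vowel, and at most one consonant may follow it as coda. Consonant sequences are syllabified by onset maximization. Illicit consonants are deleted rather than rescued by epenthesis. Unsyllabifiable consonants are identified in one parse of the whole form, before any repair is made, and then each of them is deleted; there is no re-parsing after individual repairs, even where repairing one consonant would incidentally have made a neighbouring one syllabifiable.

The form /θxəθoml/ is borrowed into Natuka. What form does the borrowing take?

The consonants /θ/, /l/ cannot be parsed into a legal (C)V(C) syllable (at most one coda consonant is licensed; onsets are limited to one consonant).
Deletion applies to /θ/, /l/.

xəθom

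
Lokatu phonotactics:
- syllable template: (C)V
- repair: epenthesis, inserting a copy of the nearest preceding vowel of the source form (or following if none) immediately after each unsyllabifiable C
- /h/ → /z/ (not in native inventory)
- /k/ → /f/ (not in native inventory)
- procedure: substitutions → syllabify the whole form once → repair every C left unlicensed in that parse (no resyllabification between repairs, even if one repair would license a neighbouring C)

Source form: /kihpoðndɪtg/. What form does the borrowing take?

fizipoðonodɪtɪgɪ

Substitution: /k/ → /f/, /h/ → /z/, giving /fizpoðndɪtg/.
Syllabifying with onset maximization leaves /z/, /ð/, /n/, /t/, /g/ stranded (no codas are permitted; onsets are limited to one consonant).
Inserting the epenthetic vowel yields /z/ → /zi/, /ð/ → /ðo/, /n/ → /no/, /t/ → /tɪ/, /g/ → /gɪ/.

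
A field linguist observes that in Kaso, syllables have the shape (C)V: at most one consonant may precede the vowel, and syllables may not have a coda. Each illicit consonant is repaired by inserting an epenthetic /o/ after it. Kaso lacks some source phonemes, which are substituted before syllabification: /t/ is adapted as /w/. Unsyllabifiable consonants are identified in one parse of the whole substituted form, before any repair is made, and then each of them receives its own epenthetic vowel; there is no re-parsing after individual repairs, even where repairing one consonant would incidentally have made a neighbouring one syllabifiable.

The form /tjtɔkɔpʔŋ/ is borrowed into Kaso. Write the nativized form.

wojowɔkɔpoʔoŋo

Substitution: /t/ → /w/, giving /wjwɔkɔpʔŋ/.
The consonants /w/, /j/, /p/, /ʔ/, /ŋ/ cannot be parsed into a legal (C)V syllable (no codas are permitted; onsets are limited to one consonant).
Epenthesis after each stranded consonant: /w/ → /wo/, /j/ → /jo/, /p/ → /po/, /ʔ/ → /ʔo/, /ŋ/ → /ŋo/.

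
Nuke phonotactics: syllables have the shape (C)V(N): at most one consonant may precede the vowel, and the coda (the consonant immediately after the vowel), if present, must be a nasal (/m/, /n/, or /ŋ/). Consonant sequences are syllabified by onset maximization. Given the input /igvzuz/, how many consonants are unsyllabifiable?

3

Syllabifying with onset maximization leaves /g/, /v/, /z/ stranded (only a nasal (/m/, /n/, or /ŋ/) is licensed in coda position; onsets are limited to one consonant).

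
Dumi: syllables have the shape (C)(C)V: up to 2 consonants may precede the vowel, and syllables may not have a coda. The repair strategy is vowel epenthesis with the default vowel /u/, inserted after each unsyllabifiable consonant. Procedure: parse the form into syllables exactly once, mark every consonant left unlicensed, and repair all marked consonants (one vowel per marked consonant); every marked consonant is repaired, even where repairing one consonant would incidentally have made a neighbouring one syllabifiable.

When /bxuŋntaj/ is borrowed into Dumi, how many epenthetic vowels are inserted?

The unsyllabifiable consonants are /ŋ/, /j/; each receives one epenthetic vowel.

2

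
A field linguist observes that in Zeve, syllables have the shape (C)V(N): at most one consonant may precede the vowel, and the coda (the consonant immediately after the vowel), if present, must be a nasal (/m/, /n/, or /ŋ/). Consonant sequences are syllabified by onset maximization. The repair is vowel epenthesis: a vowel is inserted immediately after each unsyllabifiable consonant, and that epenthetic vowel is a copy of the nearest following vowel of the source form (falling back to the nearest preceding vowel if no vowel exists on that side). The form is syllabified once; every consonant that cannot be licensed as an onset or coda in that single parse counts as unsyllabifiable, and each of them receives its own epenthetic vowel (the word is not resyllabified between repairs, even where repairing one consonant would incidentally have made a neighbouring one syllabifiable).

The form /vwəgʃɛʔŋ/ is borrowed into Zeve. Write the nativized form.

Under (C)V(N), the unsyllabifiable consonants are /v/, /g/, /ʔ/, /ŋ/ (only a nasal (/m/, /n/, or /ŋ/) is licensed in coda position; onsets are limited to one consonant).
Inserting the epenthetic vowel yields /v/ → /və/, /g/ → /gɛ/, /ʔ/ → /ʔɛ/, /ŋ/ → /ŋɛ/.

vəwəgɛʃɛʔɛŋɛ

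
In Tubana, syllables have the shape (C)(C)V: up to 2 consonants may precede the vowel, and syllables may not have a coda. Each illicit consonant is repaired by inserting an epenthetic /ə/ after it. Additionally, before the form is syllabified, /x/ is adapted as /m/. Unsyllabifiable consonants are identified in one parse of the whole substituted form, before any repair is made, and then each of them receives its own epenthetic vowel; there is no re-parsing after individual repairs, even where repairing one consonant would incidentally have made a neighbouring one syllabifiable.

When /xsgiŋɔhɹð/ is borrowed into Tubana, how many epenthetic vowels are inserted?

4

After substitution the input is /msgiŋɔhɹð/.
The unsyllabifiable consonants are /m/, /h/, /ɹ/, /ð/; each receives one epenthetic vowel.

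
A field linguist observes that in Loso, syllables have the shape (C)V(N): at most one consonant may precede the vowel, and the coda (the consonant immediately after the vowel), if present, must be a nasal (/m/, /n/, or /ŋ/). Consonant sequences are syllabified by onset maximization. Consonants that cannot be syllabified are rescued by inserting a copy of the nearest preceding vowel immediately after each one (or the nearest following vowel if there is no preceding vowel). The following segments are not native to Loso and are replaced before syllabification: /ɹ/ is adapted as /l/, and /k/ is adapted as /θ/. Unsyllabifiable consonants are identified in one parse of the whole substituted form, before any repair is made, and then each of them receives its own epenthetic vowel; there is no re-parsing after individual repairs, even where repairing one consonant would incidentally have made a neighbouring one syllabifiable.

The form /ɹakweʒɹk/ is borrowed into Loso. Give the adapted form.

laθaweʒeleθe

Substitution: /ɹ/ → /l/, /k/ → /θ/, giving /laθweʒlθ/.
The consonants /θ/, /ʒ/, /l/, /θ/ cannot be parsed into a legal (C)V(N) syllable (only a nasal (/m/, /n/, or /ŋ/) is licensed in coda position; onsets are limited to one consonant).
Each unlicensed consonant becomes the onset of a new syllable: /θ/ → /θa/, /ʒ/ → /ʒe/, /l/ → /le/, /θ/ → /θe/.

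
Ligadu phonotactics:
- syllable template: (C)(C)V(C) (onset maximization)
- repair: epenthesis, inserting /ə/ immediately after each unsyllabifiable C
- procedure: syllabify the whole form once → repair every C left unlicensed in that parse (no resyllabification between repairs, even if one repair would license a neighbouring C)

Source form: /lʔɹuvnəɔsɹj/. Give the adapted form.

Under (C)(C)V(C), the unsyllabifiable consonants are /l/, /ɹ/, /j/ (at most one coda consonant is licensed; onsets may contain at most 2 consonants).
Each unlicensed consonant becomes the onset of a new syllable: /l/ → /lə/, /ɹ/ → /ɹə/, /j/ → /jə/.

ləʔɹuvnəɔsɹəjə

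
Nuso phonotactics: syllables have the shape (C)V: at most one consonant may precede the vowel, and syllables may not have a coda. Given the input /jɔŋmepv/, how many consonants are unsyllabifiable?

Syllabifying with onset maximization leaves /ŋ/, /p/, /v/ stranded (no codas are permitted; onsets are limited to one consonant).

3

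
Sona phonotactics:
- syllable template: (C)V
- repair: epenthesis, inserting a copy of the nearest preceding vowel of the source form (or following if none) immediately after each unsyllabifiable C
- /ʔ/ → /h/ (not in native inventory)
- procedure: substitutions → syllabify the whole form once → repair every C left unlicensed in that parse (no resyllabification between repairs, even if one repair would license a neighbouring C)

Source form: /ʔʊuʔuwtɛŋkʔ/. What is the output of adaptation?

Substitution: /ʔ/ → /h/, giving /hʊuhuwtɛŋkh/.
Under (C)V, the unsyllabifiable consonants are /w/, /ŋ/, /k/, /h/ (no codas are permitted; onsets are limited to one consonant).
Epenthesis after each stranded consonant: /w/ → /wu/, /ŋ/ → /ŋɛ/, /k/ → /kɛ/, /h/ → /hɛ/.

hʊuhuwutɛŋɛkɛhɛ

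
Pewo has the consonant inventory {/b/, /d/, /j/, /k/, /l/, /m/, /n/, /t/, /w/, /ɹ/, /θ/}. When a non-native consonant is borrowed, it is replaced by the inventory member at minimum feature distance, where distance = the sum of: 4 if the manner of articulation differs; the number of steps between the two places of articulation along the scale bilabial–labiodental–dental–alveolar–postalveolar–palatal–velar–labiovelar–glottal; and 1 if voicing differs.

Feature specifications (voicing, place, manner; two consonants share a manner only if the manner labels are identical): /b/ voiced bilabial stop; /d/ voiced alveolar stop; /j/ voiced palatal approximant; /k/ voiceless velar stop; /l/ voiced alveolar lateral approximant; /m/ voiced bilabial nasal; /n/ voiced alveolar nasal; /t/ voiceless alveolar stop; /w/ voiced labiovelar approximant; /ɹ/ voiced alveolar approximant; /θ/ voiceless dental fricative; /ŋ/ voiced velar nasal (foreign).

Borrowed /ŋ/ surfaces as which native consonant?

/n/ is closest: same manner (nasal), place distance 3 (velar→alveolar), same voicing; total 3. Next closest is /j/ at distance 5.

n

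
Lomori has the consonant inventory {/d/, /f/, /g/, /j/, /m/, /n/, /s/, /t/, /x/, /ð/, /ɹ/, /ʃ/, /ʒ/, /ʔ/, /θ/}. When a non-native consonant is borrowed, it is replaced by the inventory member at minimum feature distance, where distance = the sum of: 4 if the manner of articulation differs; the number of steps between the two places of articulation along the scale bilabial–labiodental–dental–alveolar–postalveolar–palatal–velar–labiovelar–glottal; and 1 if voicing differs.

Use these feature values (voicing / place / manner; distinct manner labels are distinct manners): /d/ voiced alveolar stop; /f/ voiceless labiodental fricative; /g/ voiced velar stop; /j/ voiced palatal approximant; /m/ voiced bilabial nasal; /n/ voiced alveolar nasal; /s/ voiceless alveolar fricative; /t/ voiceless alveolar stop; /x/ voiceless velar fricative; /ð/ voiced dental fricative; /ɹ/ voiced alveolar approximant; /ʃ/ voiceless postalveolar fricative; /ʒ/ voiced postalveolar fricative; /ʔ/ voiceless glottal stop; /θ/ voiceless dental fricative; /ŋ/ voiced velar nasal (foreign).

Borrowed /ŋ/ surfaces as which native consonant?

n

/n/ is closest: same manner (nasal), place distance 3 (velar→alveolar), same voicing; total 3. Next closest is /g/ at distance 4.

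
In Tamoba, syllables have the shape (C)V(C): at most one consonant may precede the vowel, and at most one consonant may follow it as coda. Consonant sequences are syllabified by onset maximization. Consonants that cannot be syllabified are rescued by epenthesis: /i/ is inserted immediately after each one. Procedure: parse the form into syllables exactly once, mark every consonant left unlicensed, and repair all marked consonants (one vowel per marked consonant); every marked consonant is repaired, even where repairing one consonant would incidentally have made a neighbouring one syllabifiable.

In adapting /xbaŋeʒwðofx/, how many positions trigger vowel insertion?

3

The unsyllabifiable consonants are /x/, /w/, /x/; each receives one epenthetic vowel.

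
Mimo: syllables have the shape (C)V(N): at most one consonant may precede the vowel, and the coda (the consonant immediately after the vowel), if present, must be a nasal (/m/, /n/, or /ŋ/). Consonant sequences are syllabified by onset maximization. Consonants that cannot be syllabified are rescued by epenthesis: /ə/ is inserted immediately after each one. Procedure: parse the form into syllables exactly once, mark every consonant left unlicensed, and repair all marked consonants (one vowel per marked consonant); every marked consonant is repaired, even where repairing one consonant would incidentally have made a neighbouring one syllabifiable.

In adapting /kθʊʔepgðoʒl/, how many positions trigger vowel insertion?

The unsyllabifiable consonants are /k/, /p/, /g/, /ʒ/, /l/; each receives one epenthetic vowel.

5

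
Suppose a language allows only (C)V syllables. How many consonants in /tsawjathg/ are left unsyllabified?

Syllabifying with onset maximization leaves /t/, /w/, /t/, /h/, /g/ stranded (no codas are permitted; onsets are limited to one consonant).

5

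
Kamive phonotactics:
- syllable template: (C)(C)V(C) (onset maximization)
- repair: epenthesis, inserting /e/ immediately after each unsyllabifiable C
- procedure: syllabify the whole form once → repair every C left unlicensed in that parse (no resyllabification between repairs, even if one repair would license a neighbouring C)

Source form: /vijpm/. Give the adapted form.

vijpeme

The consonants /p/, /m/ cannot be parsed into a legal (C)(C)V(C) syllable (at most one coda consonant is licensed; onsets may contain at most 2 consonants).
Inserting the epenthetic vowel yields /p/ → /pe/, /m/ → /me/.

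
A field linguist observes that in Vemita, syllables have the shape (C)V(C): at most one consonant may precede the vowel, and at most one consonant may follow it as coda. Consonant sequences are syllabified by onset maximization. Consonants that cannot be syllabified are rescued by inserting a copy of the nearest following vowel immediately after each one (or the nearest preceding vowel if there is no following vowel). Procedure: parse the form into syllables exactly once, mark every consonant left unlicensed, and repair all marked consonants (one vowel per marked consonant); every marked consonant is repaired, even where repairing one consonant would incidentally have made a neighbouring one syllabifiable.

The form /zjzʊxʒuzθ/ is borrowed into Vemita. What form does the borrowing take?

Under (C)V(C), the unsyllabifiable consonants are /z/, /j/, /θ/ (at most one coda consonant is licensed; onsets are limited to one consonant).
Each unlicensed consonant becomes the onset of a new syllable: /z/ → /zʊ/, /j/ → /jʊ/, /θ/ → /θu/.

zʊjʊzʊxʒuzθu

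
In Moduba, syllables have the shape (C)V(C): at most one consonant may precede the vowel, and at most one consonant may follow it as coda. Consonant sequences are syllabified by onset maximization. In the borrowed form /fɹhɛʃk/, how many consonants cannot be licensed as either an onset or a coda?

3

Under (C)V(C), the unsyllabifiable consonants are /f/, /ɹ/, /k/ (at most one coda consonant is licensed; onsets are limited to one consonant).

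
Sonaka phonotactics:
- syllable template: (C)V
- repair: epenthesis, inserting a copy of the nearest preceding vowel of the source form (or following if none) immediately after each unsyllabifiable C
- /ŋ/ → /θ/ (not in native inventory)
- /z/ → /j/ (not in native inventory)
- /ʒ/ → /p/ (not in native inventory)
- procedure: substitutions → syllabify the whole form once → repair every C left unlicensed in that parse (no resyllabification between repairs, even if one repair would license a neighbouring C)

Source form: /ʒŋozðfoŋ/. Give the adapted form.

Substitution: /ʒ/ → /p/, /ŋ/ → /θ/, /z/ → /j/, giving /pθojðfoθ/.
The consonants /p/, /j/, /ð/, /θ/ cannot be parsed into a legal (C)V syllable (no codas are permitted; onsets are limited to one consonant).
Each unlicensed consonant becomes the onset of a new syllable: /p/ → /po/, /j/ → /jo/, /ð/ → /ðo/, /θ/ → /θo/.

poθojoðofoθo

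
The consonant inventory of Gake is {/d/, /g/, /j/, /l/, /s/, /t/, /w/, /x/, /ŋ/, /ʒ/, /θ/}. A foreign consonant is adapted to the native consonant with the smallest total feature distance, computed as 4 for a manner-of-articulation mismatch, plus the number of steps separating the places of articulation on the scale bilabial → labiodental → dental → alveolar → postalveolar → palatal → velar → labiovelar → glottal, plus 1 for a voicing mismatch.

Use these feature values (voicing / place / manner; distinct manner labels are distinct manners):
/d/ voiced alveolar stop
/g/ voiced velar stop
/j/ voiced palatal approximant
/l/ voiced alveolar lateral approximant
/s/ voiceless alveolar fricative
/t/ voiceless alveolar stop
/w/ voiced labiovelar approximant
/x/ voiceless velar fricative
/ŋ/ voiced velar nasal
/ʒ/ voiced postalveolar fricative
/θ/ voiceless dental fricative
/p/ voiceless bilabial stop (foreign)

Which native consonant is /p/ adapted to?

t

/t/ is closest: same manner (stop), place distance 3 (bilabial→alveolar), same voicing; total 3. Next closest is /d/ at distance 4.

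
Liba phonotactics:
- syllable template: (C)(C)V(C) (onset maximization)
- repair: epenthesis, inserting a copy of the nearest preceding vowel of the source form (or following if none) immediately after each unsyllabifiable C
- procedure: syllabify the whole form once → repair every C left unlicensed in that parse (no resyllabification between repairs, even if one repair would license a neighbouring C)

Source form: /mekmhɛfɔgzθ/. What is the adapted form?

mekmhɛfɔgzɔθɔ

Under (C)(C)V(C), the unsyllabifiable consonants are /z/, /θ/ (at most one coda consonant is licensed; onsets may contain at most 2 consonants).
Epenthesis after each stranded consonant: /z/ → /zɔ/, /θ/ → /θɔ/.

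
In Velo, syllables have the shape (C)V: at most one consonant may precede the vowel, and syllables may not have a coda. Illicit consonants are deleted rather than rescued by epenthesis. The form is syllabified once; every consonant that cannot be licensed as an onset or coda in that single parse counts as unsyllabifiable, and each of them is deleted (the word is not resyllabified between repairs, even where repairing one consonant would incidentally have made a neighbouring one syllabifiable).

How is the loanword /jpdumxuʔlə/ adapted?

duxulə

Under (C)V, the unsyllabifiable consonants are /j/, /p/, /m/, /ʔ/ (no codas are permitted; onsets are limited to one consonant).
Deletion applies to /j/, /p/, /m/, /ʔ/.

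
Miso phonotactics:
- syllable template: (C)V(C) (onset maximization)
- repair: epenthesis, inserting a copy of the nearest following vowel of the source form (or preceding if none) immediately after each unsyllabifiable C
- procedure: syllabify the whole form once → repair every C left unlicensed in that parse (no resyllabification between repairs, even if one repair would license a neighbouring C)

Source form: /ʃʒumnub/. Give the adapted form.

Under (C)V(C), the unsyllabifiable consonants are /ʃ/ (at most one coda consonant is licensed; onsets are limited to one consonant).
Each unlicensed consonant becomes the onset of a new syllable: /ʃ/ → /ʃu/.

ʃuʒumnub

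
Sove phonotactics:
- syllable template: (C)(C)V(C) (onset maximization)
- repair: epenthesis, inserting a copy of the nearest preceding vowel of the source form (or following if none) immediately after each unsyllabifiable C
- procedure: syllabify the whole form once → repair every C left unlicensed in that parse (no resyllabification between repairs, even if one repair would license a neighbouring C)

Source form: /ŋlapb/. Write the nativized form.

The consonants /b/ cannot be parsed into a legal (C)(C)V(C) syllable (at most one coda consonant is licensed; onsets may contain at most 2 consonants).
Epenthesis after each stranded consonant: /b/ → /ba/.

ŋlapba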